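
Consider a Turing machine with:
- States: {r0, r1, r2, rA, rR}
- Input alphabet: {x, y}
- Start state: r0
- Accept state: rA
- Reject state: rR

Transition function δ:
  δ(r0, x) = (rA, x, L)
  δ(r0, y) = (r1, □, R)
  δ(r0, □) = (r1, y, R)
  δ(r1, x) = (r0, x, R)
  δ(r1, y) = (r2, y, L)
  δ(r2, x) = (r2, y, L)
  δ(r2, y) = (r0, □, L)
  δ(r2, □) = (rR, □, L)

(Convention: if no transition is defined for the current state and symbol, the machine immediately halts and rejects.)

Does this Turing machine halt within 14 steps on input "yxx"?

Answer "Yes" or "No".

Execution trace:
Initial: [r0]yxx
Step 1: δ(r0, y) = (r1, □, R) → □[r1]xx
Step 2: δ(r1, x) = (r0, x, R) → □x[r0]x
Step 3: δ(r0, x) = (rA, x, L) → □[rA]xx

The machine reaches the accept state rA and halts.
The machine halted after 3 steps (within the 14-step bound).

Answer: Yes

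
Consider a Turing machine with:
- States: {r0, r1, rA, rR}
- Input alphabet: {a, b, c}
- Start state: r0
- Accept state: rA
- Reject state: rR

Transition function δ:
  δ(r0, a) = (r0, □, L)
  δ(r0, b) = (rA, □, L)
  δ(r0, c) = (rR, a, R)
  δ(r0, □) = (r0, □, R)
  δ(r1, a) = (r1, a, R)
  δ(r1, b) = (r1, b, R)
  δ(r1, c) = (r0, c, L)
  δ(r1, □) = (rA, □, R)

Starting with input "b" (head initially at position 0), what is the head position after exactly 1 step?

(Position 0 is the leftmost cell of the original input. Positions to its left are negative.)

Execution trace (head position shown):
Step 0: [r0]b  (head at position 0)
Step 1: move left → [rA]□□  (head at position -1)

After 1 step, the head is at position -1.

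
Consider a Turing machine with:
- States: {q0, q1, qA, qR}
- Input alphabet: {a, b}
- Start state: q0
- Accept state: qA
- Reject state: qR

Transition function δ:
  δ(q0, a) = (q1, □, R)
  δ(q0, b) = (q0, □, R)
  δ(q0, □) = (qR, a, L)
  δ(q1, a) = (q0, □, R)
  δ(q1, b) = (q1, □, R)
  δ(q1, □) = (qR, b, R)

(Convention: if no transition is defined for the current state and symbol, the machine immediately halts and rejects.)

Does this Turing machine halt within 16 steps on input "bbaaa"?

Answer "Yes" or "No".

Execution trace:
Initial: [q0]bbaaa
Step 1: δ(q0, b) = (q0, □, R) → □[q0]baaa
Step 2: δ(q0, b) = (q0, □, R) → □□[q0]aaa
Step 3: δ(q0, a) = (q1, □, R) → □□□[q1]aa
Step 4: δ(q1, a) = (q0, □, R) → □□□□[q0]a
Step 5: δ(q0, a) = (q1, □, R) → □□□□□[q1]□
Step 6: δ(q1, □) = (qR, b, R) → □□□□□b[qR]□

The machine reaches the reject state qR and halts.
The machine halted after 6 steps (within the 16-step bound).

Answer: Yes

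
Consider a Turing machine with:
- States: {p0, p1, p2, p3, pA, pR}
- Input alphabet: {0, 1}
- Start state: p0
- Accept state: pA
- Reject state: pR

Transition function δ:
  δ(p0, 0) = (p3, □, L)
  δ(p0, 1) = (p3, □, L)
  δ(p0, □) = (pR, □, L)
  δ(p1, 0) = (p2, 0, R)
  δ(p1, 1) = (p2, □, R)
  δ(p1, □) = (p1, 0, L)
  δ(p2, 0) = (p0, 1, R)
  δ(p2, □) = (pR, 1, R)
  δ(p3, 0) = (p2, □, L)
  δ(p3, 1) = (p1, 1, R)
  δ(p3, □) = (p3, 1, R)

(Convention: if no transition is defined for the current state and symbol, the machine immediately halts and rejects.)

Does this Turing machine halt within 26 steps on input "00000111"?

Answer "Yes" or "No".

Execution trace:
Initial: [p0]00000111
Step 1: δ(p0, 0) = (p3, □, L) → [p3]□□0000111
Step 2: δ(p3, □) = (p3, 1, R) → 1[p3]□0000111
Step 3: δ(p3, □) = (p3, 1, R) → 11[p3]0000111
Step 4: δ(p3, 0) = (p2, □, L) → 1[p2]1□000111

No transition is defined for δ(p2, 1). By convention the machine halts and rejects.
The machine halted after 4 steps (within the 26-step bound).

Answer: Yes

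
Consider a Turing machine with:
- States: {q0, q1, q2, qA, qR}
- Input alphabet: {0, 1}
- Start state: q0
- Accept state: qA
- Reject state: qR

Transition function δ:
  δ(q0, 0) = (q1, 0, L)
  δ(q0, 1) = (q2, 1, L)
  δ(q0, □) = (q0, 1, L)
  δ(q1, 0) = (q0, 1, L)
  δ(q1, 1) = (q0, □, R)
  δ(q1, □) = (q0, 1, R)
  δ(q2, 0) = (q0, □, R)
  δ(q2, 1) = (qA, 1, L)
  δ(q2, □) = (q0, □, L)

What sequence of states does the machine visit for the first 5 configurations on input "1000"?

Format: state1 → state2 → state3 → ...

Execution trace:
Initial: [q0]1000
Step 1: δ(q0, 1) = (q2, 1, L) → [q2]□1000
Step 2: δ(q2, □) = (q0, □, L) → [q0]□□1000
Step 3: δ(q0, □) = (q0, 1, L) → [q0]□1□1000
Step 4: δ(q0, □) = (q0, 1, L) → [q0]□11□1000

State sequence: q0 → q2 → q0 → q0 → q0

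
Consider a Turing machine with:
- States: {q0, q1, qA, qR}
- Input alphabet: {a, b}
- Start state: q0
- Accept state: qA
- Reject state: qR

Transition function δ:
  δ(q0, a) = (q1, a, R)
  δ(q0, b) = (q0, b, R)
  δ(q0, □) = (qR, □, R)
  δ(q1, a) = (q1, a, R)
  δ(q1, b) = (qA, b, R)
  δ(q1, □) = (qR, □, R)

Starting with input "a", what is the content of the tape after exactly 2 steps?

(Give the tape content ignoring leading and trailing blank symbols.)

Execution trace:
Initial: [q0]a
Step 1: δ(q0, a) = (q1, a, R) → a[q1]□
Step 2: δ(q1, □) = (qR, □, R) → a□[qR]□

The machine reaches the reject state qR and halts.

After 2 steps, the tape (ignoring leading/trailing blanks) is: a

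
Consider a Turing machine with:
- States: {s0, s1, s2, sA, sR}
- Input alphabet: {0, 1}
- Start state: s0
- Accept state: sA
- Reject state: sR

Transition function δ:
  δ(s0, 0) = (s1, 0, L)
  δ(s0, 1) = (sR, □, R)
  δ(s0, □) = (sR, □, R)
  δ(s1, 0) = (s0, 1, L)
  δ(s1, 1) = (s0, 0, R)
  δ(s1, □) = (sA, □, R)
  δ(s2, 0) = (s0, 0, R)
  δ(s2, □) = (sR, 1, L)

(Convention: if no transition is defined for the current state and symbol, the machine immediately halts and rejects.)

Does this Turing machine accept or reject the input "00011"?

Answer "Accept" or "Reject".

Execution trace:
Initial: [s0]00011
Step 1: δ(s0, 0) = (s1, 0, L) → [s1]□00011
Step 2: δ(s1, □) = (sA, □, R) → □[sA]00011

The machine reaches the accept state sA and halts.

Answer: Accept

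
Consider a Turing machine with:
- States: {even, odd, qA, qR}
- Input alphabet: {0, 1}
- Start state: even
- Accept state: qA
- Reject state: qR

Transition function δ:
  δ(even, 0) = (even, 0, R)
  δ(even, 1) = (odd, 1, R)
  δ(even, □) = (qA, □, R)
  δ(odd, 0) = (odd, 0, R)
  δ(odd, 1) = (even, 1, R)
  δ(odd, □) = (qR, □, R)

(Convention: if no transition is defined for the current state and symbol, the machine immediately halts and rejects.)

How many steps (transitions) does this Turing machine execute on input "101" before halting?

Execution trace:
Initial: [even]101
Step 1: δ(even, 1) = (odd, 1, R) → 1[odd]01
Step 2: δ(odd, 0) = (odd, 0, R) → 10[odd]1
Step 3: δ(odd, 1) = (even, 1, R) → 101[even]□
Step 4: δ(even, □) = (qA, □, R) → 101□[qA]□

The machine reaches the accept state qA and halts.

The machine executed 4 steps before halting.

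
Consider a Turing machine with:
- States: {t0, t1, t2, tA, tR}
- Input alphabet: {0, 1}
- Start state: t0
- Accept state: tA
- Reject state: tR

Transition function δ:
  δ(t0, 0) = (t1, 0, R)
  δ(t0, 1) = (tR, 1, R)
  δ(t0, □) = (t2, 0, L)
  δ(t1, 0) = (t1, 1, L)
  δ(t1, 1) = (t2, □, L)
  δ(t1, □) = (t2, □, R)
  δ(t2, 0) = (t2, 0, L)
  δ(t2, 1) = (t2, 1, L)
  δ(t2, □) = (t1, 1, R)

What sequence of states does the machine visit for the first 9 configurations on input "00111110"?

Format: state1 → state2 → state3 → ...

Execution trace:
Initial: [t0]00111110
Step 1: δ(t0, 0) = (t1, 0, R) → 0[t1]0111110
Step 2: δ(t1, 0) = (t1, 1, L) → [t1]01111110
Step 3: δ(t1, 0) = (t1, 1, L) → [t1]□11111110
Step 4: δ(t1, □) = (t2, □, R) → □[t2]11111110
Step 5: δ(t2, 1) = (t2, 1, L) → [t2]□11111110
Step 6: δ(t2, □) = (t1, 1, R) → 1[t1]11111110
Step 7: δ(t1, 1) = (t2, □, L) → [t2]1□1111110
Step 8: δ(t2, 1) = (t2, 1, L) → [t2]□1□1111110

State sequence: t0 → t1 → t1 → t1 → t2 → t2 → t1 → t2 → t2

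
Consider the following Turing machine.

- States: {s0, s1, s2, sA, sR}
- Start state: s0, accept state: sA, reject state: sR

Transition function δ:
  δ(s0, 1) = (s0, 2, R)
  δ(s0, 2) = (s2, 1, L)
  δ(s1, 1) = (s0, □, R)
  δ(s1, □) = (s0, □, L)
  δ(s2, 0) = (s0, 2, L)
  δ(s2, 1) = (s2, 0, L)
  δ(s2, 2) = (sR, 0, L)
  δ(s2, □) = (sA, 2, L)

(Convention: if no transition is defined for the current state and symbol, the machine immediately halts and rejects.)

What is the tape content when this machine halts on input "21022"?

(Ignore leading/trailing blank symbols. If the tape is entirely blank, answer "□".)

Execution trace:
Initial: [s0]21022
Step 1: δ(s0, 2) = (s2, 1, L) → [s2]□11022
Step 2: δ(s2, □) = (sA, 2, L) → [sA]□211022

The machine reaches the accept state sA and halts.

Final tape (ignoring leading/trailing blanks): 211022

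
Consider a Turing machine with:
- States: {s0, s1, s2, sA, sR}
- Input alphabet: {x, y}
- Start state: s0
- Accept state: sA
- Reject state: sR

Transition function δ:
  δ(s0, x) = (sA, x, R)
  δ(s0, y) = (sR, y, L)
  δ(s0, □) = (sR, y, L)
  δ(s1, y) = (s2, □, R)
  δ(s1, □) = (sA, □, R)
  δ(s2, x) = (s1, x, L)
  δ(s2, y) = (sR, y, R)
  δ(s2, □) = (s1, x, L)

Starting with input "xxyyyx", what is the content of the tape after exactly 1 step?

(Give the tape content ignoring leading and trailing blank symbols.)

Execution trace:
Initial: [s0]xxyyyx
Step 1: δ(s0, x) = (sA, x, R) → x[sA]xyyyx

The machine reaches the accept state sA and halts.

After 1 step, the tape (ignoring leading/trailing blanks) is: xxyyyx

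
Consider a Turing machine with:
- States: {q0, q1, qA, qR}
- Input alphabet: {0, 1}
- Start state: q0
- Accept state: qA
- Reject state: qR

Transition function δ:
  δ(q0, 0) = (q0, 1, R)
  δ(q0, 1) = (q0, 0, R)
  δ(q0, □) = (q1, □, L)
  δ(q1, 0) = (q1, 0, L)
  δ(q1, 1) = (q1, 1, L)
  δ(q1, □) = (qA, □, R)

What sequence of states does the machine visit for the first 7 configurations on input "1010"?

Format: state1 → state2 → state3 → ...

Execution trace:
Initial: [q0]1010
Step 1: δ(q0, 1) = (q0, 0, R) → 0[q0]010
Step 2: δ(q0, 0) = (q0, 1, R) → 01[q0]10
Step 3: δ(q0, 1) = (q0, 0, R) → 010[q0]0
Step 4: δ(q0, 0) = (q0, 1, R) → 0101[q0]□
Step 5: δ(q0, □) = (q1, □, L) → 010[q1]1□
Step 6: δ(q1, 1) = (q1, 1, L) → 01[q1]01□

State sequence: q0 → q0 → q0 → q0 → q0 → q1 → q1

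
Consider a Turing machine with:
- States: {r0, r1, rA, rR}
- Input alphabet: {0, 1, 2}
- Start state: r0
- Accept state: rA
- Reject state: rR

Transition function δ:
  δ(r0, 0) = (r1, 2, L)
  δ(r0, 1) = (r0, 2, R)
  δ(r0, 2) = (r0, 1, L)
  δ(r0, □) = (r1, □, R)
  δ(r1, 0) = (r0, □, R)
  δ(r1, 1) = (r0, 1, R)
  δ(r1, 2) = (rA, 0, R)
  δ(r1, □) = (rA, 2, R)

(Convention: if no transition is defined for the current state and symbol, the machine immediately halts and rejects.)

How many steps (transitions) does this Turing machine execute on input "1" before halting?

Execution trace:
Initial: [r0]1
Step 1: δ(r0, 1) = (r0, 2, R) → 2[r0]□
Step 2: δ(r0, □) = (r1, □, R) → 2□[r1]□
Step 3: δ(r1, □) = (rA, 2, R) → 2□2[rA]□

The machine reaches the accept state rA and halts.

The machine executed 3 steps before halting.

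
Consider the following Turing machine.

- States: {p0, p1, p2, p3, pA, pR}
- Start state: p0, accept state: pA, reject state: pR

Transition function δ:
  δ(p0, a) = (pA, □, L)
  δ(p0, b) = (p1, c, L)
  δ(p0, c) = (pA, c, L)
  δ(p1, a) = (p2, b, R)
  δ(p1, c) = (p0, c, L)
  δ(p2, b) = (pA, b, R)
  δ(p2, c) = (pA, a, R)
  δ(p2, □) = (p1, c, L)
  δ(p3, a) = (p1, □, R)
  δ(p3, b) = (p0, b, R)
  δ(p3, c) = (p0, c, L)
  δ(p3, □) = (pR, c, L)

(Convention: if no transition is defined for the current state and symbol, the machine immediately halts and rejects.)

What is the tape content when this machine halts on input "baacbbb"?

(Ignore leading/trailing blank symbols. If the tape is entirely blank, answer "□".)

Execution trace:
Initial: [p0]baacbbb
Step 1: δ(p0, b) = (p1, c, L) → [p1]□caacbbb

No transition is defined for δ(p1, □). By convention the machine halts and rejects.

Final tape (ignoring leading/trailing blanks): caacbbb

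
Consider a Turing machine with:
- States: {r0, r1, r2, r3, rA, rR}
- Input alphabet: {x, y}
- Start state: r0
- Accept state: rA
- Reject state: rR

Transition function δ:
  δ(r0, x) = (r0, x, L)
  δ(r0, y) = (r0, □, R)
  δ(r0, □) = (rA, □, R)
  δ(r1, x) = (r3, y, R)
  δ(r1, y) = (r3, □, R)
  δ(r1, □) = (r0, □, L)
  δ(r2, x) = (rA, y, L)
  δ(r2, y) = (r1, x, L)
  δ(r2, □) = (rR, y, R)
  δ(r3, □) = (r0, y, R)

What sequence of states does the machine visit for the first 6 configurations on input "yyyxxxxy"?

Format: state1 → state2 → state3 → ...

Execution trace:
Initial: [r0]yyyxxxxy
Step 1: δ(r0, y) = (r0, □, R) → □[r0]yyxxxxy
Step 2: δ(r0, y) = (r0, □, R) → □□[r0]yxxxxy
Step 3: δ(r0, y) = (r0, □, R) → □□□[r0]xxxxy
Step 4: δ(r0, x) = (r0, x, L) → □□[r0]□xxxxy
Step 5: δ(r0, □) = (rA, □, R) → □□□[rA]xxxxy

The machine reaches the accept state rA and halts.

State sequence: r0 → r0 → r0 → r0 → r0 → rA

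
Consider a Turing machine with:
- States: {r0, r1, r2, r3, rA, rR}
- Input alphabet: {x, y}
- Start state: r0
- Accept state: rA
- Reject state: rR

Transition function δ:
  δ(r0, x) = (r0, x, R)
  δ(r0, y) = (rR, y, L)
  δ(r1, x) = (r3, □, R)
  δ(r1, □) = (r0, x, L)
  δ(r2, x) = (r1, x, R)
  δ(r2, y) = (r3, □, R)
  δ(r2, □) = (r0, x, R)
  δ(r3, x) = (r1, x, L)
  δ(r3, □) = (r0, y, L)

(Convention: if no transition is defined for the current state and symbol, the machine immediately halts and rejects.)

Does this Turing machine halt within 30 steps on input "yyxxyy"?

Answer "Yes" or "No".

Execution trace:
Initial: [r0]yyxxyy
Step 1: δ(r0, y) = (rR, y, L) → [rR]□yyxxyy

The machine reaches the reject state rR and halts.
The machine halted after 1 step (within the 30-step bound).

Answer: Yes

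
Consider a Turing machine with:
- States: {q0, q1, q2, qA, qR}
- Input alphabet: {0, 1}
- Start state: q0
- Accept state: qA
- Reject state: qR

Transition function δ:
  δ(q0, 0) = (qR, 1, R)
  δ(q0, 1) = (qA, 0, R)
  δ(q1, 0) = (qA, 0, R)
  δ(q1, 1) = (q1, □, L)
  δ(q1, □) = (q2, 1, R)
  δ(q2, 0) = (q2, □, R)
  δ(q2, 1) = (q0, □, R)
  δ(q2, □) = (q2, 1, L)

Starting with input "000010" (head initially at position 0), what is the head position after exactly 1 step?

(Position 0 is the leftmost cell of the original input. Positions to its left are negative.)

Execution trace (head position shown):
Step 0: [q0]000010  (head at position 0)
Step 1: move right → 1[qR]00010  (head at position 1)

After 1 step, the head is at position 1.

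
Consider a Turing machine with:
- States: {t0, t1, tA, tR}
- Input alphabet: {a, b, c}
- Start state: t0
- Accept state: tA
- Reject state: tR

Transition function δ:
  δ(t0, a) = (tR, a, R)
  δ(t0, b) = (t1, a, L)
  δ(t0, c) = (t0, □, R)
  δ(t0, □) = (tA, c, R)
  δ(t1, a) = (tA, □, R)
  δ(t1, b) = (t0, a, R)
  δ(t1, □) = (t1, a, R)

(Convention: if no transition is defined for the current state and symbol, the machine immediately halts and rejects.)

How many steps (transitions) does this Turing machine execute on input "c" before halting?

Execution trace:
Initial: [t0]c
Step 1: δ(t0, c) = (t0, □, R) → □[t0]□
Step 2: δ(t0, □) = (tA, c, R) → □c[tA]□

The machine reaches the accept state tA and halts.

The machine executed 2 steps before halting.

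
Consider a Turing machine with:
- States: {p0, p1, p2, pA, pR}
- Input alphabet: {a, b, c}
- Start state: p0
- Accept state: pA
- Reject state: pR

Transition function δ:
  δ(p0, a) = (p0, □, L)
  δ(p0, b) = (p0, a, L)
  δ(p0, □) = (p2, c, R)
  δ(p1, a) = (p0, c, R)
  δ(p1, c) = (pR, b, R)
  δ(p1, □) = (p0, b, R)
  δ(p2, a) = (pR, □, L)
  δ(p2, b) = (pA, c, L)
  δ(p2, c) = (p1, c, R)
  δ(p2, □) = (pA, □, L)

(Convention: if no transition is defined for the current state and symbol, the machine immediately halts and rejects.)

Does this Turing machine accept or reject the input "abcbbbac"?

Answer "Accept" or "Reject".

Execution trace:
Initial: [p0]abcbbbac
Step 1: δ(p0, a) = (p0, □, L) → [p0]□□bcbbbac
Step 2: δ(p0, □) = (p2, c, R) → c[p2]□bcbbbac
Step 3: δ(p2, □) = (pA, □, L) → [pA]c□bcbbbac

The machine reaches the accept state pA and halts.

Answer: Accept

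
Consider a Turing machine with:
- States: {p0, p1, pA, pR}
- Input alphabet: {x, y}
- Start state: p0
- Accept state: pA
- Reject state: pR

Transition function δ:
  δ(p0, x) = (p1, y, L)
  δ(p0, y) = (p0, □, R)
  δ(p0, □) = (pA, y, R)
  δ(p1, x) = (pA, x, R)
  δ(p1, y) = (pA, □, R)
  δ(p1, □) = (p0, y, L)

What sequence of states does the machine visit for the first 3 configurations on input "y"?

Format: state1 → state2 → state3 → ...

Execution trace:
Initial: [p0]y
Step 1: δ(p0, y) = (p0, □, R) → □[p0]□
Step 2: δ(p0, □) = (pA, y, R) → □y[pA]□

The machine reaches the accept state pA and halts.

State sequence: p0 → p0 → pA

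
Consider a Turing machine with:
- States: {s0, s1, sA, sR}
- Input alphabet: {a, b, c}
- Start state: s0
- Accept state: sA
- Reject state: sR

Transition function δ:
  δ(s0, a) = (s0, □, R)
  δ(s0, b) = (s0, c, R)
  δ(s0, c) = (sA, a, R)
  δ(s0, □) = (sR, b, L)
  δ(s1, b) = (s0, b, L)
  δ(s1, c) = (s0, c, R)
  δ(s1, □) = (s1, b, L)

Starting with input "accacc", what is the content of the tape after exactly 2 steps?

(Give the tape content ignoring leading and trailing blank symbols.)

Execution trace:
Initial: [s0]accacc
Step 1: δ(s0, a) = (s0, □, R) → □[s0]ccacc
Step 2: δ(s0, c) = (sA, a, R) → □a[sA]cacc

The machine reaches the accept state sA and halts.

After 2 steps, the tape (ignoring leading/trailing blanks) is: acacc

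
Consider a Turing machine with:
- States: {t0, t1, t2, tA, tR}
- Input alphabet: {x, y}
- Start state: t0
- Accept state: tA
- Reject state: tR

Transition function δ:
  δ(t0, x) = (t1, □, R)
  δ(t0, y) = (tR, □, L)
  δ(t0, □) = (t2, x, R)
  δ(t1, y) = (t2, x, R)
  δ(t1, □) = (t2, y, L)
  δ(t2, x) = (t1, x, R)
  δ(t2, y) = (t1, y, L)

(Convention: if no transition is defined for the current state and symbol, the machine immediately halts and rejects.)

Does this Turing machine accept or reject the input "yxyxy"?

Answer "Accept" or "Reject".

Execution trace:
Initial: [t0]yxyxy
Step 1: δ(t0, y) = (tR, □, L) → [tR]□□xyxy

The machine reaches the reject state tR and halts.

Answer: Reject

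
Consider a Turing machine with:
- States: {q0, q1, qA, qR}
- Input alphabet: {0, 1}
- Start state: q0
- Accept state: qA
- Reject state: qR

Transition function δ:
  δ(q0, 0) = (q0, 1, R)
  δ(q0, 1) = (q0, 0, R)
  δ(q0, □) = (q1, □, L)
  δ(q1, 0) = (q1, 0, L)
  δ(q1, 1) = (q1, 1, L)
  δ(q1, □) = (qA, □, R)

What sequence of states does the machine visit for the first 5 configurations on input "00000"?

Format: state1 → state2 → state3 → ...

Execution trace:
Initial: [q0]00000
Step 1: δ(q0, 0) = (q0, 1, R) → 1[q0]0000
Step 2: δ(q0, 0) = (q0, 1, R) → 11[q0]000
Step 3: δ(q0, 0) = (q0, 1, R) → 111[q0]00
Step 4: δ(q0, 0) = (q0, 1, R) → 1111[q0]0

State sequence: q0 → q0 → q0 → q0 → q0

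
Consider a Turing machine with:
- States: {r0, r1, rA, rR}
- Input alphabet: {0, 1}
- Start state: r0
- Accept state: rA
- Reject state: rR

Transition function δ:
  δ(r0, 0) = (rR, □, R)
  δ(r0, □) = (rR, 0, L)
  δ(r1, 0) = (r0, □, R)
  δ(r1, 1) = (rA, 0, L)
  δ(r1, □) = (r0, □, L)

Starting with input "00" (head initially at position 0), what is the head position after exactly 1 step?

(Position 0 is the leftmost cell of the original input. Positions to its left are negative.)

Execution trace (head position shown):
Step 0: [r0]00  (head at position 0)
Step 1: move right → □[rR]0  (head at position 1)

After 1 step, the head is at position 1.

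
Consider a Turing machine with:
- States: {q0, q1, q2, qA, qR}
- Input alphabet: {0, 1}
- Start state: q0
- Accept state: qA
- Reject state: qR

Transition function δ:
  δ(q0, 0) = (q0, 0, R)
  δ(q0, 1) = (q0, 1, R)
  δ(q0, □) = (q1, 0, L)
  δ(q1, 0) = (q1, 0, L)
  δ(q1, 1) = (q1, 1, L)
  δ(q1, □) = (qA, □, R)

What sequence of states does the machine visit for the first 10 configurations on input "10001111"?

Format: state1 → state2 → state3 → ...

Execution trace:
Initial: [q0]10001111
Step 1: δ(q0, 1) = (q0, 1, R) → 1[q0]0001111
Step 2: δ(q0, 0) = (q0, 0, R) → 10[q0]001111
Step 3: δ(q0, 0) = (q0, 0, R) → 100[q0]01111
Step 4: δ(q0, 0) = (q0, 0, R) → 1000[q0]1111
Step 5: δ(q0, 1) = (q0, 1, R) → 10001[q0]111
Step 6: δ(q0, 1) = (q0, 1, R) → 100011[q0]11
Step 7: δ(q0, 1) = (q0, 1, R) → 1000111[q0]1
Step 8: δ(q0, 1) = (q0, 1, R) → 10001111[q0]□
Step 9: δ(q0, □) = (q1, 0, L) → 1000111[q1]10

State sequence: q0 → q0 → q0 → q0 → q0 → q0 → q0 → q0 → q0 → q1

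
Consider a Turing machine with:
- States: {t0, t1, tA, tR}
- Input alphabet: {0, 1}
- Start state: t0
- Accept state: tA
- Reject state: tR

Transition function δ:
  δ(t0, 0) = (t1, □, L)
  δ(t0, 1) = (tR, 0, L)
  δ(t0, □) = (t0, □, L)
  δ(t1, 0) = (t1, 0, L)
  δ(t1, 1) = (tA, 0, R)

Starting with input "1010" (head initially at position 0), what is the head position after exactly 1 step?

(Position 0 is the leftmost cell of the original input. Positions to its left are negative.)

Execution trace (head position shown):
Step 0: [t0]1010  (head at position 0)
Step 1: move left → [tR]□0010  (head at position -1)

After 1 step, the head is at position -1.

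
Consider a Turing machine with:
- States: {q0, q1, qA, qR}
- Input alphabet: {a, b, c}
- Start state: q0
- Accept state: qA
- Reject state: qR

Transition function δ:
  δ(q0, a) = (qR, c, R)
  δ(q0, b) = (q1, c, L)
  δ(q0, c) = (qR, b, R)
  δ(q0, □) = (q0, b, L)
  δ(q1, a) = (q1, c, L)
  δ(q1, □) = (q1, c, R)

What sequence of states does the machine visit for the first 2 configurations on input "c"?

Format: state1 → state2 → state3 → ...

Execution trace:
Initial: [q0]c
Step 1: δ(q0, c) = (qR, b, R) → b[qR]□

The machine reaches the reject state qR and halts.

State sequence: q0 → qR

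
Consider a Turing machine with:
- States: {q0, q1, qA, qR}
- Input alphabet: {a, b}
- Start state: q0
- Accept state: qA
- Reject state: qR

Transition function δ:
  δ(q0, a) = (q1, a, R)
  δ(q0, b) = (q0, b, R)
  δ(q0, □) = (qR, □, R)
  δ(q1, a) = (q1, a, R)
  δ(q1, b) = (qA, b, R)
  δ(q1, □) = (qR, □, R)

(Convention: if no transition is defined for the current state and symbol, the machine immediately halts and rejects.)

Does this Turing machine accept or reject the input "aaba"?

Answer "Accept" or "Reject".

Execution trace:
Initial: [q0]aaba
Step 1: δ(q0, a) = (q1, a, R) → a[q1]aba
Step 2: δ(q1, a) = (q1, a, R) → aa[q1]ba
Step 3: δ(q1, b) = (qA, b, R) → aab[qA]a

The machine reaches the accept state qA and halts.

Answer: Accept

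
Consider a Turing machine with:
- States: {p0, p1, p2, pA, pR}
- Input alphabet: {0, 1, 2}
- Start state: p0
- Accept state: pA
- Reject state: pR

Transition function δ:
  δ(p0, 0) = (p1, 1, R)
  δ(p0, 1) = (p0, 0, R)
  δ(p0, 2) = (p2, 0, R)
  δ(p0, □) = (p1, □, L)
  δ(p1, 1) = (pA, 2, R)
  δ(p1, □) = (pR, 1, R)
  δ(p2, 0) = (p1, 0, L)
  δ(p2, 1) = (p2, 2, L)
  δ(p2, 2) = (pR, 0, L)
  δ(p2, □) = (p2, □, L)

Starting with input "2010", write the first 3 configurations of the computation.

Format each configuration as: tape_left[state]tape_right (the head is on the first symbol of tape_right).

Transitions applied:
Step 1: δ(p0, 2) = (p2, 0, R)
Step 2: δ(p2, 0) = (p1, 0, L)

The first 3 configurations are:
[p0]2010 ⊢ 0[p2]010 ⊢ [p1]0010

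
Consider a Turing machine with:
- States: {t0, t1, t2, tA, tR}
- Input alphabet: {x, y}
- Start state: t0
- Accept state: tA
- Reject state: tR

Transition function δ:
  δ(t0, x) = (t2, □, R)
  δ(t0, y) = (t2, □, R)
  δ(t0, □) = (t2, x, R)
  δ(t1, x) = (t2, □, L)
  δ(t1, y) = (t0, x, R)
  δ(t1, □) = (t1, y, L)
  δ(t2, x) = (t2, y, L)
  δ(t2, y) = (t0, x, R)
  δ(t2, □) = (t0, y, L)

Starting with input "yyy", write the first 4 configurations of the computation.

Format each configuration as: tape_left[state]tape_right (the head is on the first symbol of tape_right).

Transitions applied:
Step 1: δ(t0, y) = (t2, □, R)
Step 2: δ(t2, y) = (t0, x, R)
Step 3: δ(t0, y) = (t2, □, R)

The first 4 configurations are:
[t0]yyy ⊢ □[t2]yy ⊢ □x[t0]y ⊢ □x□[t2]□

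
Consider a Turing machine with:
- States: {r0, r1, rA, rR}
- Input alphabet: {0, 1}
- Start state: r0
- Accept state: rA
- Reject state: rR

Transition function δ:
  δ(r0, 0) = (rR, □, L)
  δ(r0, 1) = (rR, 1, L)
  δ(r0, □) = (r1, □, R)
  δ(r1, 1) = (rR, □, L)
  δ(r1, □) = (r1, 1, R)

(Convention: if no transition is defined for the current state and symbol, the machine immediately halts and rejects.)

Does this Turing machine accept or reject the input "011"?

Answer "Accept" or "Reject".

Execution trace:
Initial: [r0]011
Step 1: δ(r0, 0) = (rR, □, L) → [rR]□□11

The machine reaches the reject state rR and halts.

Answer: Reject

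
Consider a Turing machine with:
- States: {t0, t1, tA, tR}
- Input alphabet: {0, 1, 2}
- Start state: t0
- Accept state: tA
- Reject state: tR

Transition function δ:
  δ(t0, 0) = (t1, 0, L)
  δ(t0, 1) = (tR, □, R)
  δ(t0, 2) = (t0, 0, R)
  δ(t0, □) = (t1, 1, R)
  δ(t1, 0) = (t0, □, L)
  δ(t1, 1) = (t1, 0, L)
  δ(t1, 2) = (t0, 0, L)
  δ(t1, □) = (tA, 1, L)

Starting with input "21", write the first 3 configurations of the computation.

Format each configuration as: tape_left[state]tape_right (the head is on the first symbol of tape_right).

Transitions applied:
Step 1: δ(t0, 2) = (t0, 0, R)
Step 2: δ(t0, 1) = (tR, □, R)

The first 3 configurations are:
[t0]21 ⊢ 0[t0]1 ⊢ 0□[tR]□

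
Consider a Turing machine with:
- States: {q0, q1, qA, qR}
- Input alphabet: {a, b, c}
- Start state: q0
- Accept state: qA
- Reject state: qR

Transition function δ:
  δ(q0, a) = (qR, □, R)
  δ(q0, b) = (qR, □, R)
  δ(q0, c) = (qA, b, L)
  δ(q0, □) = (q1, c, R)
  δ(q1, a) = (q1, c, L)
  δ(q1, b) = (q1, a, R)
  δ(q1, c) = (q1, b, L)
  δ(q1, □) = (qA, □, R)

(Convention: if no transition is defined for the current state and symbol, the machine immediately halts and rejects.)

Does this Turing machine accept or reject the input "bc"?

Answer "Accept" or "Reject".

Execution trace:
Initial: [q0]bc
Step 1: δ(q0, b) = (qR, □, R) → □[qR]c

The machine reaches the reject state qR and halts.

Answer: Reject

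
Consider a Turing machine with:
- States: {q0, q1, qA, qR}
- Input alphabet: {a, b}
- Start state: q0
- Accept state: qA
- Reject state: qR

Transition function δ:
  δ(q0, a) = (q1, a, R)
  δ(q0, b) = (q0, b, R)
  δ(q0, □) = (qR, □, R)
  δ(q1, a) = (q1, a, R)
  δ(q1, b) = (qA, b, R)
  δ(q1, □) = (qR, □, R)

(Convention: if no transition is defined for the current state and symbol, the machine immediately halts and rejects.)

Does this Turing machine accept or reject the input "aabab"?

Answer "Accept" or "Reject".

Execution trace:
Initial: [q0]aabab
Step 1: δ(q0, a) = (q1, a, R) → a[q1]abab
Step 2: δ(q1, a) = (q1, a, R) → aa[q1]bab
Step 3: δ(q1, b) = (qA, b, R) → aab[qA]ab

The machine reaches the accept state qA and halts.

Answer: Accept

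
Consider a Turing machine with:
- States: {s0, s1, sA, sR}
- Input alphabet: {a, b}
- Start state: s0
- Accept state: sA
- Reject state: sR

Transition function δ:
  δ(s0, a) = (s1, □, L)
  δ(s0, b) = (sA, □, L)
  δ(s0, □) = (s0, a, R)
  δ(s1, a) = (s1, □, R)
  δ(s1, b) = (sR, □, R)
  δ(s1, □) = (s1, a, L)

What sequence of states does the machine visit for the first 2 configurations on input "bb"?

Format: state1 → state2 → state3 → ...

Execution trace:
Initial: [s0]bb
Step 1: δ(s0, b) = (sA, □, L) → [sA]□□b

The machine reaches the accept state sA and halts.

State sequence: s0 → sA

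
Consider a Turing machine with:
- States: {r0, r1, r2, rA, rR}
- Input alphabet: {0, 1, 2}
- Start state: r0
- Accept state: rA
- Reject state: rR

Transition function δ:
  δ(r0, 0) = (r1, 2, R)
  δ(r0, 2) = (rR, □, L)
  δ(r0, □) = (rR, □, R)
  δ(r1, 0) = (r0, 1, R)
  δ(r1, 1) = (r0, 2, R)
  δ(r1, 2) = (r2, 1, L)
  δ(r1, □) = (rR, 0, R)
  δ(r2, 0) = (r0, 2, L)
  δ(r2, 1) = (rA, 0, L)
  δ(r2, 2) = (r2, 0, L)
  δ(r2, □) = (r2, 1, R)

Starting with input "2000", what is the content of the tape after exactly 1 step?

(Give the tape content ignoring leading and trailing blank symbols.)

Execution trace:
Initial: [r0]2000
Step 1: δ(r0, 2) = (rR, □, L) → [rR]□□000

The machine reaches the reject state rR and halts.

After 1 step, the tape (ignoring leading/trailing blanks) is: 000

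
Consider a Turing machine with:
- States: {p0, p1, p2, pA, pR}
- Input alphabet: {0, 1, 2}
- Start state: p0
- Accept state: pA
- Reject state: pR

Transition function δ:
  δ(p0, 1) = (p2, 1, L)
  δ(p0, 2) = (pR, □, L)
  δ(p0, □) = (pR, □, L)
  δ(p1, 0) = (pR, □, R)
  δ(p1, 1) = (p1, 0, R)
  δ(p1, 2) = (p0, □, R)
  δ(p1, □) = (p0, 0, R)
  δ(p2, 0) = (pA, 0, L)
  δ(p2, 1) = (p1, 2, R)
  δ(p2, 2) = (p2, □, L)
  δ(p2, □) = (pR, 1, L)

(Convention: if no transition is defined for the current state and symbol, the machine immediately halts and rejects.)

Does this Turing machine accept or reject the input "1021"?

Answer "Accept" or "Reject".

Execution trace:
Initial: [p0]1021
Step 1: δ(p0, 1) = (p2, 1, L) → [p2]□1021
Step 2: δ(p2, □) = (pR, 1, L) → [pR]□11021

The machine reaches the reject state pR and halts.

Answer: Reject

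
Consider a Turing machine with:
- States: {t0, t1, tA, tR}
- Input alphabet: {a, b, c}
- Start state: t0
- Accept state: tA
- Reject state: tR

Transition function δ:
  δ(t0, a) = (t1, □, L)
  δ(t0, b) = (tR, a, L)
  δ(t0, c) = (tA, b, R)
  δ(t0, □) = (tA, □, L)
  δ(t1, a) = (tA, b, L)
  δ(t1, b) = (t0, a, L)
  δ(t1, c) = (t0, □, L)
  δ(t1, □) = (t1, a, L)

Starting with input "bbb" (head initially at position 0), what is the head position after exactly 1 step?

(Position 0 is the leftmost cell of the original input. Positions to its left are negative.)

Execution trace (head position shown):
Step 0: [t0]bbb  (head at position 0)
Step 1: move left → [tR]□abb  (head at position -1)

After 1 step, the head is at position -1.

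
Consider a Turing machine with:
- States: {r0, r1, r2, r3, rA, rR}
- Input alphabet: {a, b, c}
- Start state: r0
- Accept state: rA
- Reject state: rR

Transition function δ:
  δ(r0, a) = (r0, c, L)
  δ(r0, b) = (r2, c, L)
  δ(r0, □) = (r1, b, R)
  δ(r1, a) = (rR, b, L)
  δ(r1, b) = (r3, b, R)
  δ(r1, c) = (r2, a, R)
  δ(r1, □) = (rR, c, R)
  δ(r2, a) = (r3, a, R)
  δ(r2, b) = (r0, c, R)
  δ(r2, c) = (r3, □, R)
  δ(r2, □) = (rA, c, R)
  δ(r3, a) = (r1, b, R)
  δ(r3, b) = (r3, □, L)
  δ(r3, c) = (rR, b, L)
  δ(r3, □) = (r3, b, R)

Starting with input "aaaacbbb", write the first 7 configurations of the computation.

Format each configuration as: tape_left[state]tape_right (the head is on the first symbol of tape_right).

Transitions applied:
Step 1: δ(r0, a) = (r0, c, L)
Step 2: δ(r0, □) = (r1, b, R)
Step 3: δ(r1, c) = (r2, a, R)
Step 4: δ(r2, a) = (r3, a, R)
Step 5: δ(r3, a) = (r1, b, R)
Step 6: δ(r1, a) = (rR, b, L)

The first 7 configurations are:
[r0]aaaacbbb ⊢ [r0]□caaacbbb ⊢ b[r1]caaacbbb ⊢ ba[r2]aaacbbb ⊢ baa[r3]aacbbb ⊢ baab[r1]acbbb ⊢ baa[rR]bbcbbb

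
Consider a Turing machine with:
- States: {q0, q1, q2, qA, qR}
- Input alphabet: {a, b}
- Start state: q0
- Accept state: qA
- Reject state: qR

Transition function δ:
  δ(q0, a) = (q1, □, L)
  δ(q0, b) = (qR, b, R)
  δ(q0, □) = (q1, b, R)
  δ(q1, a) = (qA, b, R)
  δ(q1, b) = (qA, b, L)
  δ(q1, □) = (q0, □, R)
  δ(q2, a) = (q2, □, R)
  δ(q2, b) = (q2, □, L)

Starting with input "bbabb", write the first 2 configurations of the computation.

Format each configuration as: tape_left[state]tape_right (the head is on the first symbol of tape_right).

Transitions applied:
Step 1: δ(q0, b) = (qR, b, R)

The first 2 configurations are:
[q0]bbabb ⊢ b[qR]babb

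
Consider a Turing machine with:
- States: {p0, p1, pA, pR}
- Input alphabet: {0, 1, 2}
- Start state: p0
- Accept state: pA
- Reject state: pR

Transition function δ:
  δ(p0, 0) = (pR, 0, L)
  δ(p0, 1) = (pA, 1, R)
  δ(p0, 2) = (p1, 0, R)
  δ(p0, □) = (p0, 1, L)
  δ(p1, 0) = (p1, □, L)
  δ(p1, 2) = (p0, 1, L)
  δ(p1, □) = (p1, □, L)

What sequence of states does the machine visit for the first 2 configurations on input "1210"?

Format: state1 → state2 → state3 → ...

Execution trace:
Initial: [p0]1210
Step 1: δ(p0, 1) = (pA, 1, R) → 1[pA]210

The machine reaches the accept state pA and halts.

State sequence: p0 → pA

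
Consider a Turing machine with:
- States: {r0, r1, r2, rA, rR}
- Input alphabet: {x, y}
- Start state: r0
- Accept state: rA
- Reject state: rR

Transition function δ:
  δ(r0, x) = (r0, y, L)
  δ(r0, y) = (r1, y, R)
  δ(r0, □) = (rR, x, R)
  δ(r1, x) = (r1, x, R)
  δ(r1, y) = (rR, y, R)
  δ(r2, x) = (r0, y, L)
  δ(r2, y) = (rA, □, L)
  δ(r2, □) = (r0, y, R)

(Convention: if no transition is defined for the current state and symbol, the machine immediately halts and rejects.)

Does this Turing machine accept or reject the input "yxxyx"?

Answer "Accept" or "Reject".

Execution trace:
Initial: [r0]yxxyx
Step 1: δ(r0, y) = (r1, y, R) → y[r1]xxyx
Step 2: δ(r1, x) = (r1, x, R) → yx[r1]xyx
Step 3: δ(r1, x) = (r1, x, R) → yxx[r1]yx
Step 4: δ(r1, y) = (rR, y, R) → yxxy[rR]x

The machine reaches the reject state rR and halts.

Answer: Reject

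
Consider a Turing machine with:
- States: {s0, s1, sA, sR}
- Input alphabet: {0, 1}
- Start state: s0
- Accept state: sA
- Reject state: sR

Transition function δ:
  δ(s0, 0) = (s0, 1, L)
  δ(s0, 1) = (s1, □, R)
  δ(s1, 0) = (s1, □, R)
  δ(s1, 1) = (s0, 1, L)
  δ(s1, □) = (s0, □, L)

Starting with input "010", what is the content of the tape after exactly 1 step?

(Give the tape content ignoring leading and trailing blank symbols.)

Execution trace:
Initial: [s0]010
Step 1: δ(s0, 0) = (s0, 1, L) → [s0]□110

No transition is defined for δ(s0, □). By convention the machine halts and rejects.

After 1 step, the tape (ignoring leading/trailing blanks) is: 110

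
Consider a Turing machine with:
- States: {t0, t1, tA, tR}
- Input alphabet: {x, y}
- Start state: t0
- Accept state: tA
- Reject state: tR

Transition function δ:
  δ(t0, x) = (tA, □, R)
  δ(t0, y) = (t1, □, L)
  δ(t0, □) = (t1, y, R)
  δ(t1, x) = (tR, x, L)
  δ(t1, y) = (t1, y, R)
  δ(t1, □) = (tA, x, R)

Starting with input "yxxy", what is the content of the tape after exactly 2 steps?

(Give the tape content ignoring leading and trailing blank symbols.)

Execution trace:
Initial: [t0]yxxy
Step 1: δ(t0, y) = (t1, □, L) → [t1]□□xxy
Step 2: δ(t1, □) = (tA, x, R) → x[tA]□xxy

The machine reaches the accept state tA and halts.

After 2 steps, the tape (ignoring leading/trailing blanks) is: x□xxy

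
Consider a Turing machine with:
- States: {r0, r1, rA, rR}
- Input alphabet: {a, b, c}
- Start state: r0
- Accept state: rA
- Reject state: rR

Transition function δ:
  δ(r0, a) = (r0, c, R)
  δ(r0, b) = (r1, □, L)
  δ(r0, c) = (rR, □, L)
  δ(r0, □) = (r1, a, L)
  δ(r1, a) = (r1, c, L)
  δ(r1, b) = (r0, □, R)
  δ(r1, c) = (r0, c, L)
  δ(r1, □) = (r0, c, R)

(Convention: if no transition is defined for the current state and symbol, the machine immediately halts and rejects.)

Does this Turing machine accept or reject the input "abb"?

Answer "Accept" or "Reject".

Execution trace:
Initial: [r0]abb
Step 1: δ(r0, a) = (r0, c, R) → c[r0]bb
Step 2: δ(r0, b) = (r1, □, L) → [r1]c□b
Step 3: δ(r1, c) = (r0, c, L) → [r0]□c□b
Step 4: δ(r0, □) = (r1, a, L) → [r1]□ac□b
Step 5: δ(r1, □) = (r0, c, R) → c[r0]ac□b
Step 6: δ(r0, a) = (r0, c, R) → cc[r0]c□b
Step 7: δ(r0, c) = (rR, □, L) → c[rR]c□□b

The machine reaches the reject state rR and halts.

Answer: Reject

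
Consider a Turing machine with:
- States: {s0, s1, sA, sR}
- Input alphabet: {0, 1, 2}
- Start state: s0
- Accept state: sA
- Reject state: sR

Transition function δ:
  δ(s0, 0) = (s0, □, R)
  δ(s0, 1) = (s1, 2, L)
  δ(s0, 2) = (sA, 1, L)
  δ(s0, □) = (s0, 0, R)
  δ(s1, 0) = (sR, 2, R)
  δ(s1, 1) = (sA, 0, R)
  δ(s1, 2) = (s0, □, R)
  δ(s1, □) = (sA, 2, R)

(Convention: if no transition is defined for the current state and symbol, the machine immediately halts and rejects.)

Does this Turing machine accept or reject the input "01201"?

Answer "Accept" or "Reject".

Execution trace:
Initial: [s0]01201
Step 1: δ(s0, 0) = (s0, □, R) → □[s0]1201
Step 2: δ(s0, 1) = (s1, 2, L) → [s1]□2201
Step 3: δ(s1, □) = (sA, 2, R) → 2[sA]2201

The machine reaches the accept state sA and halts.

Answer: Accept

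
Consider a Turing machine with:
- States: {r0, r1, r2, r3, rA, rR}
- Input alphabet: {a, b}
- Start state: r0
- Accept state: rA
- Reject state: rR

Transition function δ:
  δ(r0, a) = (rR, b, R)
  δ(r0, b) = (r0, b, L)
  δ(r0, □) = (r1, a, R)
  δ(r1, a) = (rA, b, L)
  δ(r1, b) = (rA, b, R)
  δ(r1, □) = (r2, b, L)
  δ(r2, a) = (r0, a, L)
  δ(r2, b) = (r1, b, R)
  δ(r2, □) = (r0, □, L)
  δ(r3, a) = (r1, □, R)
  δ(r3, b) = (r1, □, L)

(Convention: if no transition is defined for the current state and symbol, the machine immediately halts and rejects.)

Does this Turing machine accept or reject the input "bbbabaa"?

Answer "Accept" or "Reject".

Execution trace:
Initial: [r0]bbbabaa
Step 1: δ(r0, b) = (r0, b, L) → [r0]□bbbabaa
Step 2: δ(r0, □) = (r1, a, R) → a[r1]bbbabaa
Step 3: δ(r1, b) = (rA, b, R) → ab[rA]bbabaa

The machine reaches the accept state rA and halts.

Answer: Accept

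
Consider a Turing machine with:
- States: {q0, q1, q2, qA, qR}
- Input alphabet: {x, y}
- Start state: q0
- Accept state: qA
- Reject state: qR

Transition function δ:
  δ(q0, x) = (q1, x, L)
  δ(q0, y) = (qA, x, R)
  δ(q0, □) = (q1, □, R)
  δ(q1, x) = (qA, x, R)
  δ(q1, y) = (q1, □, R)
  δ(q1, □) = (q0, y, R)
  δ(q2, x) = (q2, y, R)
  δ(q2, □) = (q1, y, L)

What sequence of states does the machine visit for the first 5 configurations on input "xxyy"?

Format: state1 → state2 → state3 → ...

Execution trace:
Initial: [q0]xxyy
Step 1: δ(q0, x) = (q1, x, L) → [q1]□xxyy
Step 2: δ(q1, □) = (q0, y, R) → y[q0]xxyy
Step 3: δ(q0, x) = (q1, x, L) → [q1]yxxyy
Step 4: δ(q1, y) = (q1, □, R) → □[q1]xxyy

State sequence: q0 → q1 → q0 → q1 → q1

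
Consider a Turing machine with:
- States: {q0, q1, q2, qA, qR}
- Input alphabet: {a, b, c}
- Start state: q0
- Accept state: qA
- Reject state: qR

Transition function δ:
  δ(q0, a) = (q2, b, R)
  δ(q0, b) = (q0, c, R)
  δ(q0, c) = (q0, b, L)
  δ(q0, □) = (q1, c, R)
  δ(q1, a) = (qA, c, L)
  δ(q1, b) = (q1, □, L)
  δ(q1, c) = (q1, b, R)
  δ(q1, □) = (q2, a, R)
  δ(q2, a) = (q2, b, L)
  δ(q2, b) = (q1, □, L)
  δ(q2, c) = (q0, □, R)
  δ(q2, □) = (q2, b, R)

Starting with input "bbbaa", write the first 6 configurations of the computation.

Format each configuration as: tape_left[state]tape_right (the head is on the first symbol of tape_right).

Transitions applied:
Step 1: δ(q0, b) = (q0, c, R)
Step 2: δ(q0, b) = (q0, c, R)
Step 3: δ(q0, b) = (q0, c, R)
Step 4: δ(q0, a) = (q2, b, R)
Step 5: δ(q2, a) = (q2, b, L)

The first 6 configurations are:
[q0]bbbaa ⊢ c[q0]bbaa ⊢ cc[q0]baa ⊢ ccc[q0]aa ⊢ cccb[q2]a ⊢ ccc[q2]bb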